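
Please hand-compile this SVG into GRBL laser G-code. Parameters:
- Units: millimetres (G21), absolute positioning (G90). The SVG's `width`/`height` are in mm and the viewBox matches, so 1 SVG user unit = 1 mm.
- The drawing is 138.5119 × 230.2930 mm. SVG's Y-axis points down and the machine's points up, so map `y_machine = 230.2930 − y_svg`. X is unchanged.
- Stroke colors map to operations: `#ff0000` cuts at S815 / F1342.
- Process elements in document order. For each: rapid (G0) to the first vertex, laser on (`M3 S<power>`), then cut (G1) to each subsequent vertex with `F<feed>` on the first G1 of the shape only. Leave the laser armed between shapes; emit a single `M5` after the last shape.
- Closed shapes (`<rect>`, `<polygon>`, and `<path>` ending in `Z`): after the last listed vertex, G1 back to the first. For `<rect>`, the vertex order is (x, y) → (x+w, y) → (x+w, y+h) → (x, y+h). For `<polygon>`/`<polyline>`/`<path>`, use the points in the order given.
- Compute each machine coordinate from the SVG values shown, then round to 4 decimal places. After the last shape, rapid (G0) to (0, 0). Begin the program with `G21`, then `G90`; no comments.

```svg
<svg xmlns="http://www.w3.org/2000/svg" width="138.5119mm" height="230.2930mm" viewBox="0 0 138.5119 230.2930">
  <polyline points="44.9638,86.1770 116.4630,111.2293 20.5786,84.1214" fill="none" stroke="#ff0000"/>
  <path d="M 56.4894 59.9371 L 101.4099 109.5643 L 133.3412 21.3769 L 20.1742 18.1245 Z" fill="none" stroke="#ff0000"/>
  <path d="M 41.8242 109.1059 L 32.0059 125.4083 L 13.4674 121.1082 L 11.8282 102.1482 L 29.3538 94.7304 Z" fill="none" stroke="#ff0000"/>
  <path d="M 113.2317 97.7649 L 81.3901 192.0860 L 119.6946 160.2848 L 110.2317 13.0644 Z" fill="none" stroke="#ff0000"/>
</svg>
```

G21
G90
G0 X44.9638 Y144.1160
M3 S815
G1 X116.4630 Y119.0637 F1342
G1 X20.5786 Y146.1716
G0 X56.4894 Y170.3559
M3 S815
G1 X101.4099 Y120.7287 F1342
G1 X133.3412 Y208.9161
G1 X20.1742 Y212.1685
G1 X56.4894 Y170.3559
G0 X41.8242 Y121.1871
M3 S815
G1 X32.0059 Y104.8847 F1342
G1 X13.4674 Y109.1848
G1 X11.8282 Y128.1448
G1 X29.3538 Y135.5626
G1 X41.8242 Y121.1871
G0 X113.2317 Y132.5281
M3 S815
G1 X81.3901 Y38.2070 F1342
G1 X119.6946 Y70.0082
G1 X110.2317 Y217.2286
G1 X113.2317 Y132.5281
M5
G0 X0.0000 Y0.0000

viewBox `0 0 138.5119 230.2930` with mm width/height → 1 unit = 1 mm. Flip: y_m = 230.2930 − y_svg.

**Shape 1** — `<polyline>` open polyline, stroke `#ff0000` → cut (S815, F1342). Machine vertices: (44.9638,144.1160) → (116.4630,119.0637) → (20.5786,146.1716). Open path.

**Shape 2** — `<path>` closed polygon, stroke `#ff0000` → cut (S815, F1342). Machine vertices: (56.4894,170.3559) → (101.4099,120.7287) → (133.3412,208.9161) → (20.1742,212.1685) → (56.4894,170.3559). Closed: final G1 returns to the first vertex.

**Shape 3** — `<path>` regular polygon, stroke `#ff0000` → cut (S815, F1342). Machine vertices: (41.8242,121.1871) → (32.0059,104.8847) → (13.4674,109.1848) → (11.8282,128.1448) → (29.3538,135.5626) → (41.8242,121.1871). Closed: final G1 returns to the first vertex.

**Shape 4** — `<path>` closed polygon, stroke `#ff0000` → cut (S815, F1342). Machine vertices: (113.2317,132.5281) → (81.3901,38.2070) → (119.6946,70.0082) → (110.2317,217.2286) → (113.2317,132.5281). Closed: final G1 returns to the first vertex.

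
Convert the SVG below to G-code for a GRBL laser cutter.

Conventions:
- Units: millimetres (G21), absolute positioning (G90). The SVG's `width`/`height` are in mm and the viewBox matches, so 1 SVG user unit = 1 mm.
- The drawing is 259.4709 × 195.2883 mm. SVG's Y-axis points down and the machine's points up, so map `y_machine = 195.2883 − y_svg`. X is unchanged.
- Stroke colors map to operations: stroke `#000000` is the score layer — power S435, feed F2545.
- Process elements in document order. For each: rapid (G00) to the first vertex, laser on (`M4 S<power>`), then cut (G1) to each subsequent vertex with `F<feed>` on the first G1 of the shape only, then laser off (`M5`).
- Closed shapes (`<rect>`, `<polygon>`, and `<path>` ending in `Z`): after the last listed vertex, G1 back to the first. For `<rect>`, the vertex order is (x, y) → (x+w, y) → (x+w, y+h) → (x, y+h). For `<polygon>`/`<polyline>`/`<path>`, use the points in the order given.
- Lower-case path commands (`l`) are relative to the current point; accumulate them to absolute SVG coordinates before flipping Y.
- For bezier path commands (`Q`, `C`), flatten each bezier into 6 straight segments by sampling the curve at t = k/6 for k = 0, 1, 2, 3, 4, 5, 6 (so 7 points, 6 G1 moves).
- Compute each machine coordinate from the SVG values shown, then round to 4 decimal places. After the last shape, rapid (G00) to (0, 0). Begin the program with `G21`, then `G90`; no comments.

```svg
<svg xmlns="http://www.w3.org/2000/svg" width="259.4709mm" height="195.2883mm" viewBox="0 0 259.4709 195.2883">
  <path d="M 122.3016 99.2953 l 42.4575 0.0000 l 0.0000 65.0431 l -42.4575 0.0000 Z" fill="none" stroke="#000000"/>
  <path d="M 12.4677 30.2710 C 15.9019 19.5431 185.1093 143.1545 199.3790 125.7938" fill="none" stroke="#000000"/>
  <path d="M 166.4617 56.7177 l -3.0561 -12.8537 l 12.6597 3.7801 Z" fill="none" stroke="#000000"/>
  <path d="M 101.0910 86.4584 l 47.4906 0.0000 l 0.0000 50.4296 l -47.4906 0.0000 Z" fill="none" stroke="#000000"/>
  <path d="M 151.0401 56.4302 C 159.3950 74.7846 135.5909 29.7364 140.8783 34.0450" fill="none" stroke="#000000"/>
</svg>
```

G21
G90
G00 X122.3016 Y95.9930
M4 S435
G1 X164.7591 Y95.9930 F2545
G1 X164.7591 Y30.9499
G1 X122.3016 Y30.9499
G1 X122.3016 Y95.9930
M5
G00 X12.4677 Y165.0173
M4 S435
G1 X26.5145 Y160.4609 F2545
G1 X59.2815 Y141.1622
G1 X101.8600 Y114.7686
G1 X145.3416 Y88.9278
G1 X180.8174 Y71.2872
G1 X199.3790 Y69.4945
M5
G00 X166.4617 Y138.5706
M4 S435
G1 X163.4056 Y151.4243 F2545
G1 X176.0653 Y147.6442
G1 X166.4617 Y138.5706
M5
G00 X101.0910 Y108.8299
M4 S435
G1 X148.5816 Y108.8299 F2545
G1 X148.5816 Y58.4003
G1 X101.0910 Y58.4003
G1 X101.0910 Y108.8299
M5
G00 X151.0401 Y138.8581
M4 S435
G1 X152.8212 Y134.4424 F2545
G1 X150.9439 Y137.4616
G1 X147.1095 Y144.7835
G1 X143.0195 Y153.2759
G1 X140.3753 Y159.8066
G1 X140.8783 Y161.2433
M5
G00 X0.0000 Y0.0000

Since the viewBox matches the mm dimensions, user units are millimetres directly. The only transform is the Y-flip y_m = 195.2883 − y_svg.

Shape 1 is a rectangle drawn with `<path>`. Its stroke #000000 means score at S435, F2545. After flipping Y the toolpath is (122.3016,95.9930) → (164.7591,95.9930) → (164.7591,30.9499) → (122.3016,30.9499) → (122.3016,95.9930), returning to the start.

Shape 2 is a cubic bezier drawn with `<path>`. Its stroke #000000 means score at S435, F2545. After flipping Y the toolpath is (12.4677,165.0173) → (26.5145,160.4609) → (59.2815,141.1622) → (101.8600,114.7686) → (145.3416,88.9278) → (180.8174,71.2872) → (199.3790,69.4945).

Shape 3 is a regular polygon drawn with `<path>`. Its stroke #000000 means score at S435, F2545. After flipping Y the toolpath is (166.4617,138.5706) → (163.4056,151.4243) → (176.0653,147.6442) → (166.4617,138.5706), returning to the start.

Shape 4 is a rectangle drawn with `<path>`. Its stroke #000000 means score at S435, F2545. After flipping Y the toolpath is (101.0910,108.8299) → (148.5816,108.8299) → (148.5816,58.4003) → (101.0910,58.4003) → (101.0910,108.8299), returning to the start.

Shape 5 is a cubic bezier drawn with `<path>`. Its stroke #000000 means score at S435, F2545. After flipping Y the toolpath is (151.0401,138.8581) → (152.8212,134.4424) → (150.9439,137.4616) → (147.1095,144.7835) → (143.0195,153.2759) → (140.3753,159.8066) → (140.8783,161.2433).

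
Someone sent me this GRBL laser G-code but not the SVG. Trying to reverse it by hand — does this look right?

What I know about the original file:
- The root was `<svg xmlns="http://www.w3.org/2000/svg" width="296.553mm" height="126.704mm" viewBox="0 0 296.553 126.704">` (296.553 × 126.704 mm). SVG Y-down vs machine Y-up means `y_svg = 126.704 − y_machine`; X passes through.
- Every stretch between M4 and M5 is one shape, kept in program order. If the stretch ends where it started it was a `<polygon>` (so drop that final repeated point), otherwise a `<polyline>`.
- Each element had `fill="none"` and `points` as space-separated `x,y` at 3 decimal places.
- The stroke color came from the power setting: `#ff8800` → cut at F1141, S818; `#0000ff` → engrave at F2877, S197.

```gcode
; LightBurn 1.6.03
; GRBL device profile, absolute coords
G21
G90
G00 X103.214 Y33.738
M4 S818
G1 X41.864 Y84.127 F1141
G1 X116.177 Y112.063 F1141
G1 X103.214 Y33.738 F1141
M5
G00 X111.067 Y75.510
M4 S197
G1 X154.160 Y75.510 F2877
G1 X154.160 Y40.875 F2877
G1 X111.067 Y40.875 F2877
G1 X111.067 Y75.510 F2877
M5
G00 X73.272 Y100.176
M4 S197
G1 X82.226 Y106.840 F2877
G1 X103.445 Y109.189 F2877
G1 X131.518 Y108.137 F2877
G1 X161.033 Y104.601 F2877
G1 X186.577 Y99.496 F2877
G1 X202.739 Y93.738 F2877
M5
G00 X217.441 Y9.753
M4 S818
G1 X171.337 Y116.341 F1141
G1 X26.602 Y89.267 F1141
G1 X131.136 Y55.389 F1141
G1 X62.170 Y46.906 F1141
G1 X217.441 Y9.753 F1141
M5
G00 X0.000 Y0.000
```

<svg xmlns="http://www.w3.org/2000/svg" width="296.553mm" height="126.704mm" viewBox="0 0 296.553 126.704">
  <polygon points="103.214,92.966 41.864,42.577 116.177,14.641" fill="none" stroke="#ff8800"/>
  <polygon points="111.067,51.194 154.160,51.194 154.160,85.829 111.067,85.829" fill="none" stroke="#0000ff"/>
  <polyline points="73.272,26.528 82.226,19.864 103.445,17.515 131.518,18.567 161.033,22.103 186.577,27.208 202.739,32.966" fill="none" stroke="#0000ff"/>
  <polygon points="217.441,116.951 171.337,10.363 26.602,37.437 131.136,71.315 62.170,79.798" fill="none" stroke="#ff8800"/>
</svg>

Machine Y-up, SVG Y-down with viewBox height 126.704, so y_svg = 126.704 − y_machine; X carries over.

Run 1: S818 ⇒ cut layer `#ff8800`. The run returns to its start, so emit a `<polygon>` with points (Y-flipped): 103.214,92.966 41.864,42.577 116.177,14.641.

Run 2: S197 ⇒ engrave layer `#0000ff`. The run returns to its start, so emit a `<polygon>` with points (Y-flipped): 111.067,51.194 154.160,51.194 154.160,85.829 111.067,85.829.

Run 3: S197 ⇒ engrave layer `#0000ff`. The run is open, so emit a `<polyline>` with points (Y-flipped): 73.272,26.528 82.226,19.864 103.445,17.515 131.518,18.567 161.033,22.103 186.577,27.208 202.739,32.966.

Run 4: power S818 maps to stroke `#ff8800` (cut). The run returns to its start, so emit a `<polygon>` with points (Y-flipped): 217.441,116.951 171.337,10.363 26.602,37.437 131.136,71.315 62.170,79.798.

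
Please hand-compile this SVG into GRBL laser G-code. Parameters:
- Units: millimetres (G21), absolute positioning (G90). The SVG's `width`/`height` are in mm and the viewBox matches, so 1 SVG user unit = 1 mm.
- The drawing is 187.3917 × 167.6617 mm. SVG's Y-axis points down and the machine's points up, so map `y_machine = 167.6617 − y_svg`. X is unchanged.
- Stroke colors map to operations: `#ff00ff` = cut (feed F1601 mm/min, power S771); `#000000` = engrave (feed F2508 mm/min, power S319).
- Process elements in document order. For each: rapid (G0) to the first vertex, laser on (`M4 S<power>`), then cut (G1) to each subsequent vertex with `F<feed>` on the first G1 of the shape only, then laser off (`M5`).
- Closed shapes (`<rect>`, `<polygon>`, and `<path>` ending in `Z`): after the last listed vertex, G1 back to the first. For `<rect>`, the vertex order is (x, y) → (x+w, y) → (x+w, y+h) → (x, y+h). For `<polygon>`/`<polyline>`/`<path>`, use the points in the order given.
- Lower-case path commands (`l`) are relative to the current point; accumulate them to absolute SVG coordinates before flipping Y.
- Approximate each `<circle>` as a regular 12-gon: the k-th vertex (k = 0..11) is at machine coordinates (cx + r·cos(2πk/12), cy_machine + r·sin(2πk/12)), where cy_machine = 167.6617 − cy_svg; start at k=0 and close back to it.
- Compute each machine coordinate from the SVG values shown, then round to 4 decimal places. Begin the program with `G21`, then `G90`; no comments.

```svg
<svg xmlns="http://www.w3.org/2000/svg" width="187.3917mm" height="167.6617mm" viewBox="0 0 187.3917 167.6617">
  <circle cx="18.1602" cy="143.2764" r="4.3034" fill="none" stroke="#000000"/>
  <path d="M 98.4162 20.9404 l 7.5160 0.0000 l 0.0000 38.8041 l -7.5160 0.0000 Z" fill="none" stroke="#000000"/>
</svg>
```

G21
G90
G0 X22.4636 Y24.3853
M4 S319
G1 X21.8871 Y26.5370 F2508
G1 X20.3119 Y28.1122
G1 X18.1602 Y28.6887
G1 X16.0085 Y28.1122
G1 X14.4333 Y26.5370
G1 X13.8568 Y24.3853
G1 X14.4333 Y22.2336
G1 X16.0085 Y20.6584
G1 X18.1602 Y20.0819
G1 X20.3119 Y20.6584
G1 X21.8871 Y22.2336
G1 X22.4636 Y24.3853
M5
G0 X98.4162 Y146.7213
M4 S319
G1 X105.9322 Y146.7213 F2508
G1 X105.9322 Y107.9172
G1 X98.4162 Y107.9172
G1 X98.4162 Y146.7213
M5

Since the viewBox matches the mm dimensions, user units are millimetres directly. The only transform is the Y-flip y_m = 167.6617 − y_svg.

Shape 1 is a circle drawn with `<circle>`. Its stroke #000000 means engrave at S319, F2508. After flipping Y the toolpath is (22.4636,24.3853) → (21.8871,26.5370) → (20.3119,28.1122) → (18.1602,28.6887) → (16.0085,28.1122) → (14.4333,26.5370) → (13.8568,24.3853) → (14.4333,22.2336) → (16.0085,20.6584) → (18.1602,20.0819) → (20.3119,20.6584) → (21.8871,22.2336) → (22.4636,24.3853), returning to the start.

Shape 2 is a rectangle drawn with `<path>`. Its stroke #000000 means engrave at S319, F2508. After flipping Y the toolpath is (98.4162,146.7213) → (105.9322,146.7213) → (105.9322,107.9172) → (98.4162,107.9172) → (98.4162,146.7213), returning to the start.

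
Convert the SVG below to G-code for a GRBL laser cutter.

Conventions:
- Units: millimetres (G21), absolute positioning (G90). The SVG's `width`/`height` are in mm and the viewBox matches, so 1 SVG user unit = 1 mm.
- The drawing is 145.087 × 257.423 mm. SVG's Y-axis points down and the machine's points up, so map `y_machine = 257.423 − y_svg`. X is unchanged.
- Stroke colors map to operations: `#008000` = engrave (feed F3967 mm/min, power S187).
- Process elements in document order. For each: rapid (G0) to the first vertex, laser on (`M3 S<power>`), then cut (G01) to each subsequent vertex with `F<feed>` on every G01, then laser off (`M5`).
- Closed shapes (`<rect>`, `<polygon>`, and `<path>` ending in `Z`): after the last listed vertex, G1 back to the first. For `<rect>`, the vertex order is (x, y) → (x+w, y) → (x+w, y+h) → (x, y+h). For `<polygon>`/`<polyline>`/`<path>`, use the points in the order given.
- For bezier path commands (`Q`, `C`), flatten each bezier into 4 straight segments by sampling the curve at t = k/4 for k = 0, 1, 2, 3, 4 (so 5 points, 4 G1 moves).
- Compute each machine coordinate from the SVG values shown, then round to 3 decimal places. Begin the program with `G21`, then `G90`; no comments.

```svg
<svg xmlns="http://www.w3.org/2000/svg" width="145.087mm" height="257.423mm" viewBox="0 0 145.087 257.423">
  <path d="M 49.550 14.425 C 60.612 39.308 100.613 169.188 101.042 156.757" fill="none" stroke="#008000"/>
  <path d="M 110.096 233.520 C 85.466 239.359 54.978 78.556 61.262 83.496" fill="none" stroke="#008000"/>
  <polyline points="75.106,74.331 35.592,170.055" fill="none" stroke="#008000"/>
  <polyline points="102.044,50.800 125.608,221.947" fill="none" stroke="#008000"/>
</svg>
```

G21
G90
G0 X49.550 Y242.998
M3 S187
G01 X62.202 Y208.513 F3967
G01 X79.283 Y157.839 F3967
G01 X94.371 Y114.162 F3967
G01 X101.042 Y100.666 F3967
M5
G0 X110.096 Y23.903
M3 S187
G01 X91.191 Y45.576 F3967
G01 X74.086 Y98.578 F3967
G01 X62.778 Y151.749 F3967
G01 X61.262 Y173.927 F3967
M5
G0 X75.106 Y183.092
M3 S187
G01 X35.592 Y87.368 F3967
M5
G0 X102.044 Y206.623
M3 S187
G01 X125.608 Y35.476 F3967
M5

1 u = 1 mm; y_m = 257.423 − y.

[1] `<path>` cubic bezier, #008000→engrave S187 F3967: (49.550,242.998) → (62.202,208.513) → (79.283,157.839) → (94.371,114.162) → (101.042,100.666)

[2] `<path>` cubic bezier, #008000→engrave S187 F3967: (110.096,23.903) → (91.191,45.576) → (74.086,98.578) → (62.778,151.749) → (61.262,173.927)

[3] `<polyline>` line segment, #008000→engrave S187 F3967: (75.106,183.092) → (35.592,87.368)

[4] `<polyline>` line segment, #008000→engrave S187 F3967: (102.044,206.623) → (125.608,35.476)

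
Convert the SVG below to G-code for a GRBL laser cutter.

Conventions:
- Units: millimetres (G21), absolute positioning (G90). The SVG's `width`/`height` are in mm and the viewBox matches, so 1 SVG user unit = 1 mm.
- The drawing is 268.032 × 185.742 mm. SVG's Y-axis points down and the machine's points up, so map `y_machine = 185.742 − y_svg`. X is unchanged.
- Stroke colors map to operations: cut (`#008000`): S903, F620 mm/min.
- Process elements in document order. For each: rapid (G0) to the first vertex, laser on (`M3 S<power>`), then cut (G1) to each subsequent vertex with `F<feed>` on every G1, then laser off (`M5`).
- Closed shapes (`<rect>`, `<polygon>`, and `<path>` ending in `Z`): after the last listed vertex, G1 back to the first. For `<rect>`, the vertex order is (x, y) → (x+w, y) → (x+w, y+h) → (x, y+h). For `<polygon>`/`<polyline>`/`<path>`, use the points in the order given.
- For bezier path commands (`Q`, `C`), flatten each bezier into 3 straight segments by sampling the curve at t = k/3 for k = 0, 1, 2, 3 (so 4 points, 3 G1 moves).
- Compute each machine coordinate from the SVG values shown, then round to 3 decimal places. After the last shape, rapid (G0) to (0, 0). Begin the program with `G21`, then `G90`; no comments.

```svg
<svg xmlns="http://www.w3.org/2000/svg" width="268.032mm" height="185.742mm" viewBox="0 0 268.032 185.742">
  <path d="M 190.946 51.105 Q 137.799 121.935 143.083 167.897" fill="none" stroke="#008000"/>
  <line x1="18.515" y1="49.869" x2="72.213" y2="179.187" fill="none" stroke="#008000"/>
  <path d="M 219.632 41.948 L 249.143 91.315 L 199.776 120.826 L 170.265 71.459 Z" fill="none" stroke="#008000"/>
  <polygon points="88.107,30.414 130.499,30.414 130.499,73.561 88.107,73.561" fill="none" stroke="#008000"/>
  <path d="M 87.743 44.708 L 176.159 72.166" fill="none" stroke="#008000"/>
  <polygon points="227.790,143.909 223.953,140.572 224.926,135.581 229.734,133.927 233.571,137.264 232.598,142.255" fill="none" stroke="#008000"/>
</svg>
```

1 u = 1 mm; y_m = 185.742 − y.

[1] `<path>` quadratic bezier, #008000→cut S903 F620: (190.946,134.637) → (162.007,90.180) → (146.053,51.249) → (143.083,17.845)

[2] `<line>` line segment, #008000→cut S903 F620: (18.515,135.873) → (72.213,6.555)

[3] `<path>` regular polygon, #008000→cut S903 F620: (219.632,143.794) → (249.143,94.427) → (199.776,64.916) → (170.265,114.283) → (219.632,143.794) (closed)

[4] `<polygon>` rectangle, #008000→cut S903 F620: (88.107,155.328) → (130.499,155.328) → (130.499,112.181) → (88.107,112.181) → (88.107,155.328) (closed)

[5] `<path>` line segment, #008000→cut S903 F620: (87.743,141.034) → (176.159,113.576)

[6] `<polygon>` regular polygon, #008000→cut S903 F620: (227.790,41.833) → (223.953,45.170) → (224.926,50.161) → (229.734,51.815) → (233.571,48.478) → (232.598,43.487) → (227.790,41.833) (closed)

G21
G90
G0 X190.946 Y134.637
M3 S903
G1 X162.007 Y90.180 F620
G1 X146.053 Y51.249 F620
G1 X143.083 Y17.845 F620
M5
G0 X18.515 Y135.873
M3 S903
G1 X72.213 Y6.555 F620
M5
G0 X219.632 Y143.794
M3 S903
G1 X249.143 Y94.427 F620
G1 X199.776 Y64.916 F620
G1 X170.265 Y114.283 F620
G1 X219.632 Y143.794 F620
M5
G0 X88.107 Y155.328
M3 S903
G1 X130.499 Y155.328 F620
G1 X130.499 Y112.181 F620
G1 X88.107 Y112.181 F620
G1 X88.107 Y155.328 F620
M5
G0 X87.743 Y141.034
M3 S903
G1 X176.159 Y113.576 F620
M5
G0 X227.790 Y41.833
M3 S903
G1 X223.953 Y45.170 F620
G1 X224.926 Y50.161 F620
G1 X229.734 Y51.815 F620
G1 X233.571 Y48.478 F620
G1 X232.598 Y43.487 F620
G1 X227.790 Y41.833 F620
M5
G0 X0.000 Y0.000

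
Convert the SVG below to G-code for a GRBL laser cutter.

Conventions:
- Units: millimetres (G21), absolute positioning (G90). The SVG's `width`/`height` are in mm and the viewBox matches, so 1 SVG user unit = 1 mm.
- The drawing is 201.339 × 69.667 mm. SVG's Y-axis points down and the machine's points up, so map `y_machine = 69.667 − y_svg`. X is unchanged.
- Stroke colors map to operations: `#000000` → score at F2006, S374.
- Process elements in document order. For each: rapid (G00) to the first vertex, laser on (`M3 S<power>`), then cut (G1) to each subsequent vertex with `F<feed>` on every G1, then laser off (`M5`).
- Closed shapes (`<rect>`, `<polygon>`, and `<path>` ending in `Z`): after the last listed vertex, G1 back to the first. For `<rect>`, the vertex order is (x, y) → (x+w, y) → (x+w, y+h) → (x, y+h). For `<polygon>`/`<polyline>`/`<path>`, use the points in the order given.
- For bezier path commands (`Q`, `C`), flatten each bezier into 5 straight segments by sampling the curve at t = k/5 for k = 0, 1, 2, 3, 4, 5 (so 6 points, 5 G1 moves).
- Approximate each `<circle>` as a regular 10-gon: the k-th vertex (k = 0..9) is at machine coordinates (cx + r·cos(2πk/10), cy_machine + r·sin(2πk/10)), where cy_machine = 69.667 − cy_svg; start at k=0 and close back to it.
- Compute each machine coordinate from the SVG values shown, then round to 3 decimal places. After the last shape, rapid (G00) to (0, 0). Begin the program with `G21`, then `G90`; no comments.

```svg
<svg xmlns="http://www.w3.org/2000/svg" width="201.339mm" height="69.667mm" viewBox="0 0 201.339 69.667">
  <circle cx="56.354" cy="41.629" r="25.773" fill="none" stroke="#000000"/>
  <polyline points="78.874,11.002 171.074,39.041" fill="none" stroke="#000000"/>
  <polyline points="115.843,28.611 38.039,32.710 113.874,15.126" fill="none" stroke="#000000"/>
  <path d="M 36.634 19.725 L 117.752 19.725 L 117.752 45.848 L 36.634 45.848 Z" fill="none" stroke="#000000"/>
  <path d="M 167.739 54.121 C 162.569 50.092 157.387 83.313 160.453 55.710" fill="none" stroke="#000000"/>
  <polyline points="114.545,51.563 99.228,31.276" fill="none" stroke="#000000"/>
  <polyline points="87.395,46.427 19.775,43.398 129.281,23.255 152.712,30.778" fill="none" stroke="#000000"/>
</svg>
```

G21
G90
G00 X82.127 Y28.038
M3 S374
G1 X77.205 Y43.187 F2006
G1 X64.318 Y52.550 F2006
G1 X48.390 Y52.550 F2006
G1 X35.503 Y43.187 F2006
G1 X30.581 Y28.038 F2006
G1 X35.503 Y12.889 F2006
G1 X48.390 Y3.526 F2006
G1 X64.318 Y3.526 F2006
G1 X77.205 Y12.889 F2006
G1 X82.127 Y28.038 F2006
M5
G00 X78.874 Y58.665
M3 S374
G1 X171.074 Y30.626 F2006
M5
G00 X115.843 Y41.056
M3 S374
G1 X38.039 Y36.957 F2006
G1 X113.874 Y54.541 F2006
M5
G00 X36.634 Y49.942
M3 S374
G1 X117.752 Y49.942 F2006
G1 X117.752 Y23.819 F2006
G1 X36.634 Y23.819 F2006
G1 X36.634 Y49.942 F2006
M5
G00 X167.739 Y15.546
M3 S374
G1 X164.702 Y14.278 F2006
G1 X162.058 Y8.778 F2006
G1 X160.204 Y3.752 F2006
G1 X159.537 Y3.909 F2006
G1 X160.453 Y13.957 F2006
M5
G00 X114.545 Y18.104
M3 S374
G1 X99.228 Y38.391 F2006
M5
G00 X87.395 Y23.240
M3 S374
G1 X19.775 Y26.269 F2006
G1 X129.281 Y46.412 F2006
G1 X152.712 Y38.889 F2006
M5
G00 X0.000 Y0.000

1 u = 1 mm; y_m = 69.667 − y.

[1] `<circle>` circle, #000000→score S374 F2006: (82.127,28.038) → (77.205,43.187) → (64.318,52.550) → (48.390,52.550) → (35.503,43.187) → (30.581,28.038) → (35.503,12.889) → (48.390,3.526) → (64.318,3.526) → (77.205,12.889) → (82.127,28.038) (closed)

[2] `<polyline>` line segment, #000000→score S374 F2006: (78.874,58.665) → (171.074,30.626)

[3] `<polyline>` open polyline, #000000→score S374 F2006: (115.843,41.056) → (38.039,36.957) → (113.874,54.541)

[4] `<path>` rectangle, #000000→score S374 F2006: (36.634,49.942) → (117.752,49.942) → (117.752,23.819) → (36.634,23.819) → (36.634,49.942) (closed)

[5] `<path>` cubic bezier, #000000→score S374 F2006: (167.739,15.546) → (164.702,14.278) → (162.058,8.778) → (160.204,3.752) → (159.537,3.909) → (160.453,13.957)

[6] `<polyline>` line segment, #000000→score S374 F2006: (114.545,18.104) → (99.228,38.391)

[7] `<polyline>` open polyline, #000000→score S374 F2006: (87.395,23.240) → (19.775,26.269) → (129.281,46.412) → (152.712,38.889)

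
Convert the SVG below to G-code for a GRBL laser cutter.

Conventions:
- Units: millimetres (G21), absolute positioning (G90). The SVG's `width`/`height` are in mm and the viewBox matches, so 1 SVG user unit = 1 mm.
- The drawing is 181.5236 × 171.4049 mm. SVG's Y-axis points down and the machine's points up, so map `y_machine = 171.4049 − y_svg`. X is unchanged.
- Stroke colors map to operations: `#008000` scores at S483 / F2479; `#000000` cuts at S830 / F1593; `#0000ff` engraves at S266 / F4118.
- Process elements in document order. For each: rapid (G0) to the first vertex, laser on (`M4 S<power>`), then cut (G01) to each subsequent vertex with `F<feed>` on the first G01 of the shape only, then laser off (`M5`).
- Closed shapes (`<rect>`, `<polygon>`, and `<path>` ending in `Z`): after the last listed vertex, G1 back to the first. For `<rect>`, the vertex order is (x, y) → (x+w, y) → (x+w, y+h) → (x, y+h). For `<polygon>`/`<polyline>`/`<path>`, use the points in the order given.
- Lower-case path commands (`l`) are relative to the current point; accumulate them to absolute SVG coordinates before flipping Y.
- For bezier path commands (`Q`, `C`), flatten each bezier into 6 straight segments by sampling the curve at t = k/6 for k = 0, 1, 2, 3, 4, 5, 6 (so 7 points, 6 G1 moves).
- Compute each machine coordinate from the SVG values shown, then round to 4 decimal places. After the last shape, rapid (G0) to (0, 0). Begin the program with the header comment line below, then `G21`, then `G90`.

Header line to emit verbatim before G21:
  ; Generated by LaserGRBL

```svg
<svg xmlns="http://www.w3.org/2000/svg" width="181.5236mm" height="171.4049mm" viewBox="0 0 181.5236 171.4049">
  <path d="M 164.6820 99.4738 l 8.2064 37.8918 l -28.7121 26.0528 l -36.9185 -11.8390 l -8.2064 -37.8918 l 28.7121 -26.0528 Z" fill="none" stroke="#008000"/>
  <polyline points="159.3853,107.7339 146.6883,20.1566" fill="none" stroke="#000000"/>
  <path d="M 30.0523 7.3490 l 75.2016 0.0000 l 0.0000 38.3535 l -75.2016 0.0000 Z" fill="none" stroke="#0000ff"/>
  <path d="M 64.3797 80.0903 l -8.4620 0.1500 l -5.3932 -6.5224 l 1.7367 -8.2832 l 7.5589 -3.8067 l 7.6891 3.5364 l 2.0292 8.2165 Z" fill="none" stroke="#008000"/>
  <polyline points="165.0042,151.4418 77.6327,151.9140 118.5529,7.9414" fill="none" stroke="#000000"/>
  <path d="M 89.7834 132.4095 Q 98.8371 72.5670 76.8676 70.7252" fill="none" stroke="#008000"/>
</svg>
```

; Generated by LaserGRBL
G21
G90
G0 X164.6820 Y71.9311
M4 S483
G01 X172.8884 Y34.0393 F2479
G01 X144.1763 Y7.9865
G01 X107.2578 Y19.8255
G01 X99.0514 Y57.7173
G01 X127.7635 Y83.7701
G01 X164.6820 Y71.9311
M5
G0 X159.3853 Y63.6710
M4 S830
G01 X146.6883 Y151.2483 F1593
M5
G0 X30.0523 Y164.0559
M4 S266
G01 X105.2539 Y164.0559 F4118
G01 X105.2539 Y125.7024
G01 X30.0523 Y125.7024
G01 X30.0523 Y164.0559
M5
G0 X64.3797 Y91.3146
M4 S483
G01 X55.9177 Y91.1646 F2479
G01 X50.5245 Y97.6870
G01 X52.2612 Y105.9702
G01 X59.8201 Y109.7769
G01 X67.5092 Y106.2405
G01 X69.5384 Y98.0240
G01 X64.3797 Y91.3146
M5
G0 X165.0042 Y19.9631
M4 S830
G01 X77.6327 Y19.4909 F1593
G01 X118.5529 Y163.4635
M5
G0 X89.7834 Y38.9954
M4 S483
G01 X91.9395 Y57.3318 F2479
G01 X92.3722 Y72.4459
G01 X91.0813 Y84.3377
G01 X88.0669 Y93.0073
G01 X83.3290 Y98.4546
G01 X76.8676 Y100.6797
M5
G0 X0.0000 Y0.0000

1 u = 1 mm; y_m = 171.4049 − y.

[1] `<path>` regular polygon, #008000→score S483 F2479: (164.6820,71.9311) → (172.8884,34.0393) → (144.1763,7.9865) → (107.2578,19.8255) → (99.0514,57.7173) → (127.7635,83.7701) → (164.6820,71.9311) (closed)

[2] `<polyline>` line segment, #000000→cut S830 F1593: (159.3853,63.6710) → (146.6883,151.2483)

[3] `<path>` rectangle, #0000ff→engrave S266 F4118: (30.0523,164.0559) → (105.2539,164.0559) → (105.2539,125.7024) → (30.0523,125.7024) → (30.0523,164.0559) (closed)

[4] `<path>` regular polygon, #008000→score S483 F2479: (64.3797,91.3146) → (55.9177,91.1646) → (50.5245,97.6870) → (52.2612,105.9702) → (59.8201,109.7769) → (67.5092,106.2405) → (69.5384,98.0240) → (64.3797,91.3146) (closed)

[5] `<polyline>` open polyline, #000000→cut S830 F1593: (165.0042,19.9631) → (77.6327,19.4909) → (118.5529,163.4635)

[6] `<path>` quadratic bezier, #008000→score S483 F2479: (89.7834,38.9954) → (91.9395,57.3318) → (92.3722,72.4459) → (91.0813,84.3377) → (88.0669,93.0073) → (83.3290,98.4546) → (76.8676,100.6797)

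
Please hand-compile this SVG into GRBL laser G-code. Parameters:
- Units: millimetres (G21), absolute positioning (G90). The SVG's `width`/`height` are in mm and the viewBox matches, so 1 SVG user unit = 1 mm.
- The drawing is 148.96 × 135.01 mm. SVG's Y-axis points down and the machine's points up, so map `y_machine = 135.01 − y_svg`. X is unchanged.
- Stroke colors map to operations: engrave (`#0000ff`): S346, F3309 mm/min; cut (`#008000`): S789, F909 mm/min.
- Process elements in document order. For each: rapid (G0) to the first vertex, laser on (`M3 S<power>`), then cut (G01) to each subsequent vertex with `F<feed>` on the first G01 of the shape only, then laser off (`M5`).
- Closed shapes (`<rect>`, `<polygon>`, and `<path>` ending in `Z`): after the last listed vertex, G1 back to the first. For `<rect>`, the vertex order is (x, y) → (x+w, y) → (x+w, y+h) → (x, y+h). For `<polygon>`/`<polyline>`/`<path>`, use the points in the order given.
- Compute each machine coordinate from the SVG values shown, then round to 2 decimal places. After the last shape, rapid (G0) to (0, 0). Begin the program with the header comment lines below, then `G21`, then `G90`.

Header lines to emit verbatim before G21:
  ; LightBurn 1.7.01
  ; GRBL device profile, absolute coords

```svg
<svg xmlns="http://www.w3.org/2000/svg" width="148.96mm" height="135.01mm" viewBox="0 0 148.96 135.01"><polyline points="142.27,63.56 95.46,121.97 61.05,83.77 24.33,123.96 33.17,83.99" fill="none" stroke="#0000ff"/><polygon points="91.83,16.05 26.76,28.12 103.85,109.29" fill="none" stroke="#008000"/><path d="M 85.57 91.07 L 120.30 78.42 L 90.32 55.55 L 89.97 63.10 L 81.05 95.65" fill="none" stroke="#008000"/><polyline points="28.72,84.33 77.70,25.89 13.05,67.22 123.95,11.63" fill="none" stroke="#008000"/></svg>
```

1 u = 1 mm; y_m = 135.01 − y.

[1] `<polyline>` open polyline, #0000ff→engrave S346 F3309: (142.27,71.45) → (95.46,13.04) → (61.05,51.24) → (24.33,11.05) → (33.17,51.02)

[2] `<polygon>` closed polygon, #008000→cut S789 F909: (91.83,118.96) → (26.76,106.89) → (103.85,25.72) → (91.83,118.96) (closed)

[3] `<path>` open polyline, #008000→cut S789 F909: (85.57,43.94) → (120.30,56.59) → (90.32,79.46) → (89.97,71.91) → (81.05,39.36)

[4] `<polyline>` open polyline, #008000→cut S789 F909: (28.72,50.68) → (77.70,109.12) → (13.05,67.79) → (123.95,123.38)

; LightBurn 1.7.01
; GRBL device profile, absolute coords
G21
G90
G0 X142.27 Y71.45
M3 S346
G01 X95.46 Y13.04 F3309
G01 X61.05 Y51.24
G01 X24.33 Y11.05
G01 X33.17 Y51.02
M5
G0 X91.83 Y118.96
M3 S789
G01 X26.76 Y106.89 F909
G01 X103.85 Y25.72
G01 X91.83 Y118.96
M5
G0 X85.57 Y43.94
M3 S789
G01 X120.30 Y56.59 F909
G01 X90.32 Y79.46
G01 X89.97 Y71.91
G01 X81.05 Y39.36
M5
G0 X28.72 Y50.68
M3 S789
G01 X77.70 Y109.12 F909
G01 X13.05 Y67.79
G01 X123.95 Y123.38
M5
G0 X0.00 Y0.00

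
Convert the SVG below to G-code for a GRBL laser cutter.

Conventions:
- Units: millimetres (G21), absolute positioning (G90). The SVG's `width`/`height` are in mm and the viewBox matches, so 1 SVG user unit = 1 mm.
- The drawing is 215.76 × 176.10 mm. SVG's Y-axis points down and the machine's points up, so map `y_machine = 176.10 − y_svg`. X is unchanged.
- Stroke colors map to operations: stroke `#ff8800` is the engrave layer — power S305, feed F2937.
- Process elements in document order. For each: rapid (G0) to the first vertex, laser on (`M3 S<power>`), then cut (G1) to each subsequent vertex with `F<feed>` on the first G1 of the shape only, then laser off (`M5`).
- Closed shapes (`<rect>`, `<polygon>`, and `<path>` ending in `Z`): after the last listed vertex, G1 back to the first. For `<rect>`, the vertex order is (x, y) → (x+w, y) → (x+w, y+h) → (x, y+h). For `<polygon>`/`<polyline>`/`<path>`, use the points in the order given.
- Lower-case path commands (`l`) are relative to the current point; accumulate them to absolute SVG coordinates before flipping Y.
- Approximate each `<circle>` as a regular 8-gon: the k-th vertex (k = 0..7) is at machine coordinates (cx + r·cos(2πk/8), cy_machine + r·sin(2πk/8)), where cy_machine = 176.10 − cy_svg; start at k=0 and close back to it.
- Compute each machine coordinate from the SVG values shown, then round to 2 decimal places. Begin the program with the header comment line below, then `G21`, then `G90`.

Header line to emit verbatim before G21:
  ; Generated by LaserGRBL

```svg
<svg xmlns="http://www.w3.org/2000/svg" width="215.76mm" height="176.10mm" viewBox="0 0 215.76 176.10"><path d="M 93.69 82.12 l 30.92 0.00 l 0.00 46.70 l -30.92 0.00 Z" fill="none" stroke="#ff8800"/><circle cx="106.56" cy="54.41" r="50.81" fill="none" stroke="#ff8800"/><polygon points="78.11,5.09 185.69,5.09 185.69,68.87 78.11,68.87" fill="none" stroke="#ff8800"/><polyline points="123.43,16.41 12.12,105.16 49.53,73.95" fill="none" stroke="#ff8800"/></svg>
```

; Generated by LaserGRBL
G21
G90
G0 X93.69 Y93.98
M3 S305
G1 X124.61 Y93.98 F2937
G1 X124.61 Y47.28
G1 X93.69 Y47.28
G1 X93.69 Y93.98
M5
G0 X157.37 Y121.69
M3 S305
G1 X142.49 Y157.62 F2937
G1 X106.56 Y172.50
G1 X70.63 Y157.62
G1 X55.75 Y121.69
G1 X70.63 Y85.76
G1 X106.56 Y70.88
G1 X142.49 Y85.76
G1 X157.37 Y121.69
M5
G0 X78.11 Y171.01
M3 S305
G1 X185.69 Y171.01 F2937
G1 X185.69 Y107.23
G1 X78.11 Y107.23
G1 X78.11 Y171.01
M5
G0 X123.43 Y159.69
M3 S305
G1 X12.12 Y70.94 F2937
G1 X49.53 Y102.15
M5

Since the viewBox matches the mm dimensions, user units are millimetres directly. The only transform is the Y-flip y_m = 176.10 − y_svg.

Shape 1 is a rectangle drawn with `<path>`. Its stroke #ff8800 means engrave at S305, F2937. After flipping Y the toolpath is (93.69,93.98) → (124.61,93.98) → (124.61,47.28) → (93.69,47.28) → (93.69,93.98), returning to the start.

Shape 2 is a circle drawn with `<circle>`. Its stroke #ff8800 means engrave at S305, F2937. After flipping Y the toolpath is (157.37,121.69) → (142.49,157.62) → (106.56,172.50) → (70.63,157.62) → (55.75,121.69) → (70.63,85.76) → (106.56,70.88) → (142.49,85.76) → (157.37,121.69), returning to the start.

Shape 3 is a rectangle drawn with `<polygon>`. Its stroke #ff8800 means engrave at S305, F2937. After flipping Y the toolpath is (78.11,171.01) → (185.69,171.01) → (185.69,107.23) → (78.11,107.23) → (78.11,171.01), returning to the start.

Shape 4 is a open polyline drawn with `<polyline>`. Its stroke #ff8800 means engrave at S305, F2937. After flipping Y the toolpath is (123.43,159.69) → (12.12,70.94) → (49.53,102.15).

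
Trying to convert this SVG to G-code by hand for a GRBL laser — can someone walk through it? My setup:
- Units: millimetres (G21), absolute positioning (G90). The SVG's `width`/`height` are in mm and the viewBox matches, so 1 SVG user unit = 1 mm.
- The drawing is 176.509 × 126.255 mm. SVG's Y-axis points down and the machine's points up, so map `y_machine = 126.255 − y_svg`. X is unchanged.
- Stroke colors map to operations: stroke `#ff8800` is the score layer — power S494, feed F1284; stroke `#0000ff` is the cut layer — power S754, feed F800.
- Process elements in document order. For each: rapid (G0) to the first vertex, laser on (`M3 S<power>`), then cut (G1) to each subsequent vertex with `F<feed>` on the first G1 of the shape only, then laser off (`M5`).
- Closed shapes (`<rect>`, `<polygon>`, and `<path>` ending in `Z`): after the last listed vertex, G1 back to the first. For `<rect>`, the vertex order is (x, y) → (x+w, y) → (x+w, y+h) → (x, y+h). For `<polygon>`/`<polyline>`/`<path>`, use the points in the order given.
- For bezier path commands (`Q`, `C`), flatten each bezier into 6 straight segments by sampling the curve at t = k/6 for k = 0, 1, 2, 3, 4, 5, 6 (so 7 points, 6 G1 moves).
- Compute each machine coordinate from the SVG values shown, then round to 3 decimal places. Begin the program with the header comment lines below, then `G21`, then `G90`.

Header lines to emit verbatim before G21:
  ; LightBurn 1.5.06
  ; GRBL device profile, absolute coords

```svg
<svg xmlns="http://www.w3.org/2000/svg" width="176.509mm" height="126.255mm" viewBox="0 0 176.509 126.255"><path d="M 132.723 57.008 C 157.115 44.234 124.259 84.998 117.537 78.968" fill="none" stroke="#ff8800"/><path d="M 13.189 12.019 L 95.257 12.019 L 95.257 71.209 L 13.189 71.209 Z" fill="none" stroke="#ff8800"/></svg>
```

; LightBurn 1.5.06
; GRBL device profile, absolute coords
G21
G90
G0 X132.723 Y69.247
M3 S494
G1 X140.534 Y71.637 F1284
G1 X141.121 Y67.891
G1 X136.798 Y60.796
G1 X129.882 Y53.139
G1 X122.690 Y47.707
G1 X117.537 Y47.287
M5
G0 X13.189 Y114.236
M3 S494
G1 X95.257 Y114.236 F1284
G1 X95.257 Y55.046
G1 X13.189 Y55.046
G1 X13.189 Y114.236
M5

1 u = 1 mm; y_m = 126.255 − y.

[1] `<path>` cubic bezier, #ff8800→score S494 F1284: (132.723,69.247) → (140.534,71.637) → (141.121,67.891) → (136.798,60.796) → (129.882,53.139) → (122.690,47.707) → (117.537,47.287)

[2] `<path>` rectangle, #ff8800→score S494 F1284: (13.189,114.236) → (95.257,114.236) → (95.257,55.046) → (13.189,55.046) → (13.189,114.236) (closed)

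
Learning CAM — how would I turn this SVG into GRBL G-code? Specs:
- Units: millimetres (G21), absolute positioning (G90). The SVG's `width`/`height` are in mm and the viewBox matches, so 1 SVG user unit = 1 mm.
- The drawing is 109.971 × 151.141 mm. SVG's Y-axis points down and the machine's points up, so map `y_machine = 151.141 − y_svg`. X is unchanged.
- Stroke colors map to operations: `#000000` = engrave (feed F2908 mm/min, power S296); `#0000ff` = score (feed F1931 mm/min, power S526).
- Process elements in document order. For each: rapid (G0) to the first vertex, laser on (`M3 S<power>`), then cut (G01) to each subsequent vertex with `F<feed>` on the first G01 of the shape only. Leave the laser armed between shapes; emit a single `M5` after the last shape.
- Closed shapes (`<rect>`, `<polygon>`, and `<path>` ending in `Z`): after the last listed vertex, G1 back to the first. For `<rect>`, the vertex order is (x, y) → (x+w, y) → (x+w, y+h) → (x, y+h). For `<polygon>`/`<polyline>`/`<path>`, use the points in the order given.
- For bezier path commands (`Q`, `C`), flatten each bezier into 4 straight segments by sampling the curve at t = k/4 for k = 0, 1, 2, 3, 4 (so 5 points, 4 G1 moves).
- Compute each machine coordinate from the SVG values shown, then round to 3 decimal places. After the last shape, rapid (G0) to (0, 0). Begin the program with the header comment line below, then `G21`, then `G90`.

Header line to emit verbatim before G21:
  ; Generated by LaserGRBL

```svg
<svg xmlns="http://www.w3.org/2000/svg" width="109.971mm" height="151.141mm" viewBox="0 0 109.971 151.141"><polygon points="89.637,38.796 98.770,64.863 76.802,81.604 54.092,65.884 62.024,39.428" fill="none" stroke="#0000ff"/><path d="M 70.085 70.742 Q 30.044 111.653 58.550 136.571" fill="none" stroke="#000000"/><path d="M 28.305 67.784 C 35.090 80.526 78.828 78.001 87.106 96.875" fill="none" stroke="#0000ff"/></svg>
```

; Generated by LaserGRBL
G21
G90
G0 X89.637 Y112.345
M3 S526
G01 X98.770 Y86.278 F1931
G01 X76.802 Y69.537
G01 X54.092 Y85.257
G01 X62.024 Y111.713
G01 X89.637 Y112.345
G0 X70.085 Y80.399
M3 S296
G01 X54.349 Y60.943 F2908
G01 X47.181 Y43.486
G01 X48.581 Y28.029
G01 X58.550 Y14.570
G0 X28.305 Y83.357
M3 S526
G01 X39.191 Y76.090 F1931
G01 X57.146 Y71.111
G01 X75.380 Y64.982
G01 X87.106 Y54.266
M5
G0 X0.000 Y0.000

Since the viewBox matches the mm dimensions, user units are millimetres directly. The only transform is the Y-flip y_m = 151.141 − y_svg.

Shape 1 is a regular polygon drawn with `<polygon>`. Its stroke #0000ff means score at S526, F1931. After flipping Y the toolpath is (89.637,112.345) → (98.770,86.278) → (76.802,69.537) → (54.092,85.257) → (62.024,111.713) → (89.637,112.345), returning to the start.

Shape 2 is a quadratic bezier drawn with `<path>`. Its stroke #000000 means engrave at S296, F2908. After flipping Y the toolpath is (70.085,80.399) → (54.349,60.943) → (47.181,43.486) → (48.581,28.029) → (58.550,14.570).

Shape 3 is a cubic bezier drawn with `<path>`. Its stroke #0000ff means score at S526, F1931. After flipping Y the toolpath is (28.305,83.357) → (39.191,76.090) → (57.146,71.111) → (75.380,64.982) → (87.106,54.266).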